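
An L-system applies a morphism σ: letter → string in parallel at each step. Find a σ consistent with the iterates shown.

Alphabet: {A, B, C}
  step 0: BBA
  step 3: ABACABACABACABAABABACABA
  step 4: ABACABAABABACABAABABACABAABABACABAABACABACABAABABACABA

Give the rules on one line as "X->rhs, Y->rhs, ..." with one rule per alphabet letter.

  step 3 ⇒ step 4: ABACABACABACABAABABACABA ⇒ ABA·C·ABA·AB·ABA·C·ABA·AB·ABA·C·ABA·AB·ABA·C·ABA·ABA·C·ABA·C·ABA·AB·ABA·C·ABA
    A ↦ ABA
    B ↦ C
    C ↦ AB

A->ABA, B->C, C->AB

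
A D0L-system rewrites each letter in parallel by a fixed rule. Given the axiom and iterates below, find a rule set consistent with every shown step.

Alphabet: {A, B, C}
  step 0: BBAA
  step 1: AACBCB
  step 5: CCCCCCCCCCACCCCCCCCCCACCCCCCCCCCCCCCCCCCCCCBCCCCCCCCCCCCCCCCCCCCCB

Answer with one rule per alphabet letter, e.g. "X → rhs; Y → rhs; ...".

A->CB, B->A, C->CC

  step 0 ⇒ step 1: BBAA ⇒ A·A·CB·CB
    A ↦ CB
    B ↦ A
    C ↦ CC  (constrained at step 1)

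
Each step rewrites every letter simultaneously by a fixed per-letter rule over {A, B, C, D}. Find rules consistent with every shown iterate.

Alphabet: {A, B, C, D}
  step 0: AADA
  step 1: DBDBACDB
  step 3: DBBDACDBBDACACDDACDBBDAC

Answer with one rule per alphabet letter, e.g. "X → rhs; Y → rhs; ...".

  step 0 ⇒ step 1: AADA ⇒ DB·DB·AC·DB
    A ↦ DB
    D ↦ AC
    B ↦ D  (constrained at step 1)
    C ↦ BD  (constrained at step 1)

A->DB, B->D, C->BD, D->AC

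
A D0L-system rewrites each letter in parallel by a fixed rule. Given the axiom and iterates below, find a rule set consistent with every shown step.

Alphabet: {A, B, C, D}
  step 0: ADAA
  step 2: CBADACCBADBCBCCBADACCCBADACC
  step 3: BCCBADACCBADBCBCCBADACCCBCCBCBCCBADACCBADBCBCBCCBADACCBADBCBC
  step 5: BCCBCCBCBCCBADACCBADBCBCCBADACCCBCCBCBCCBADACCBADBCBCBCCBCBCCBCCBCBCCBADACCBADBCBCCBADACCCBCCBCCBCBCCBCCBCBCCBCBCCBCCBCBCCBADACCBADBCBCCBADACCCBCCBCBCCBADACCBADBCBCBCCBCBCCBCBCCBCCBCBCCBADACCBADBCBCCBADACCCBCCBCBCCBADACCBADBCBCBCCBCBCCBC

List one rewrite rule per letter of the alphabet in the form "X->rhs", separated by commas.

A->BAD, B->C, C->BC, D->ACC

  step 2 ⇒ step 3: CBADACCBADBCBCCBADACCCBADACC ⇒ BC·C·BAD·ACC·BAD·BC·BC·C·BAD·ACC·C·BC·C·BC·BC·C·BAD·ACC·BAD·BC·BC·BC·C·BAD·ACC·BAD·BC·BC
    A ↦ BAD
    B ↦ C
    C ↦ BC
    D ↦ ACC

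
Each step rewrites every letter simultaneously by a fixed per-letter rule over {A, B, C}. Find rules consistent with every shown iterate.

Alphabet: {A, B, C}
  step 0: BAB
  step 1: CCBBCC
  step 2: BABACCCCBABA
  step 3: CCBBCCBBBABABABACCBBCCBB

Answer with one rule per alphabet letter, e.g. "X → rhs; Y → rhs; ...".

  step 2 ⇒ step 3: BABACCCCBABA ⇒ CC·BB·CC·BB·BA·BA·BA·BA·CC·BB·CC·BB
    A ↦ BB
    B ↦ CC
    C ↦ BA

A->BB, B->CC, C->BA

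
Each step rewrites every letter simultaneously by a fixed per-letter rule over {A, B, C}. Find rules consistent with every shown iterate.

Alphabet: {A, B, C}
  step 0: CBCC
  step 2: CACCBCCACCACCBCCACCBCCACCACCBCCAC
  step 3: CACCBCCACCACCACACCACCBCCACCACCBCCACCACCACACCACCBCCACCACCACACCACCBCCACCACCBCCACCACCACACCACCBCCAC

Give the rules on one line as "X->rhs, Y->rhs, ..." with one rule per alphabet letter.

A->CBC, B->CA, C->CAC

  step 2 ⇒ step 3: CACCBCCACCACCBCCACCBCCACCACCBCCAC ⇒ CAC·CBC·CAC·CAC·CA·CAC·CAC·CBC·CAC·CAC·CBC·CAC·CAC·CA·CAC·CAC·CBC·CAC·CAC·CA·CAC·CAC·CBC·CAC·CAC·CBC·CAC·CAC·CA·CAC·CAC·CBC·CAC
    A ↦ CBC
    B ↦ CA
    C ↦ CAC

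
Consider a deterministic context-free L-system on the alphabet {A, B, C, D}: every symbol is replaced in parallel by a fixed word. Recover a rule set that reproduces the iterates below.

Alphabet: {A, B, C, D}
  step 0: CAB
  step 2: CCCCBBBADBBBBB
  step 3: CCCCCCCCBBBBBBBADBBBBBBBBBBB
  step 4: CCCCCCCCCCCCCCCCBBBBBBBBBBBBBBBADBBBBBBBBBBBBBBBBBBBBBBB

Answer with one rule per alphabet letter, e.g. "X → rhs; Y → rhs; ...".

A->BAD, B->BB, C->CC, D->B

  step 3 ⇒ step 4: CCCCCCCCBBBBBBBADBBBBBBBBBBB ⇒ CC·CC·CC·CC·CC·CC·CC·CC·BB·BB·BB·BB·BB·BB·BB·BAD·B·BB·BB·BB·BB·BB·BB·BB·BB·BB·BB·BB
    A ↦ BAD
    B ↦ BB
    C ↦ CC
    D ↦ B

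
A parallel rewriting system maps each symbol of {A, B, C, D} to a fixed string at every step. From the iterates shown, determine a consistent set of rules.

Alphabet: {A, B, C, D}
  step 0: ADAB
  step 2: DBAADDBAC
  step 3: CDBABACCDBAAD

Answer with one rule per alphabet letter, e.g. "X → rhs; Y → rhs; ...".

A->BA, B->D, C->AD, D->C

  step 2 ⇒ step 3: DBAADDBAC ⇒ C·D·BA·BA·C·C·D·BA·AD
    A ↦ BA
    B ↦ D
    C ↦ AD
    D ↦ C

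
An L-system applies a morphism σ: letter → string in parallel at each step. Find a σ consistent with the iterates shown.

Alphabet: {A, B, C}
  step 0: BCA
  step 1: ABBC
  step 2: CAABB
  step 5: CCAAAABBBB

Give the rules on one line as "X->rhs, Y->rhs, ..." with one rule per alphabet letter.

A->C, B->A, C->BB

  step 1 ⇒ step 2: ABBC ⇒ C·A·A·BB
    A ↦ C
    B ↦ A
    C ↦ BB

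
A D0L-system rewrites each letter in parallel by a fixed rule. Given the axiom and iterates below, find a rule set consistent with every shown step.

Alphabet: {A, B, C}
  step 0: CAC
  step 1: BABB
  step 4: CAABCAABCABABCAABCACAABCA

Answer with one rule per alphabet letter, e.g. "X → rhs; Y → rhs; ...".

  step 0 ⇒ step 1: CAC ⇒ B·AB·B
    A ↦ AB
    C ↦ B
    B ↦ CA  (constrained at step 1)

A->AB, B->CA, C->B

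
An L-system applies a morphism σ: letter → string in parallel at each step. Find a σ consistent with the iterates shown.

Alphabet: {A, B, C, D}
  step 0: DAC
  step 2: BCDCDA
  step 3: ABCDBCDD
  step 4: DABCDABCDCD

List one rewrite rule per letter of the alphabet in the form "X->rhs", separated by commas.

  step 3 ⇒ step 4: ABCDBCDD ⇒ D·A·B·CD·A·B·CD·CD
    A ↦ D
    B ↦ A
    C ↦ B
    D ↦ CD

A->D, B->A, C->B, D->CD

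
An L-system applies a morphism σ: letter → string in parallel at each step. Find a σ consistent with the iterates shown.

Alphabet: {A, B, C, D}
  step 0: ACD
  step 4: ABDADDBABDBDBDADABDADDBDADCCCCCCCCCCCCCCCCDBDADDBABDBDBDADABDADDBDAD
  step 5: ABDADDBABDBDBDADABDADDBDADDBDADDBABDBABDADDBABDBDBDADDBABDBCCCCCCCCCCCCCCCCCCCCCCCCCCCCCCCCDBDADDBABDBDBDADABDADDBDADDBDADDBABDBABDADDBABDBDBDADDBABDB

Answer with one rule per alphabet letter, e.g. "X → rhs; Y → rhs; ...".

A->AB, B->DAD, C->CC, D->DB

  step 4 ⇒ step 5: ABDADDBABDBDBDADABDADDBDADCCCCCCCCCCCCCCCCDBDADDBABDBDBDADABDADDBDAD ⇒ AB·DAD·DB·AB·DB·DB·DAD·AB·DAD·DB·DAD·DB·DAD·DB·AB·DB·AB·DAD·DB·AB·DB·DB·DAD·DB·AB·DB·CC·CC·CC·CC·CC·CC·CC·CC·CC·CC·CC·CC·CC·CC·CC·CC·DB·DAD·DB·AB·DB·DB·DAD·AB·DAD·DB·DAD·DB·DAD·DB·AB·DB·AB·DAD·DB·AB·DB·DB·DAD·DB·AB·DB
    A ↦ AB
    B ↦ DAD
    C ↦ CC
    D ↦ DB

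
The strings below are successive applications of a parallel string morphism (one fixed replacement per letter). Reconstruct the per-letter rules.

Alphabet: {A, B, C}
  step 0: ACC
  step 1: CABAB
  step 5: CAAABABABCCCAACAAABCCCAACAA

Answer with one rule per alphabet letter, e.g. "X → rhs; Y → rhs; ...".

  step 0 ⇒ step 1: ACC ⇒ C·AB·AB
    A ↦ C
    C ↦ AB
    B ↦ AA  (constrained at step 1)

A->C, B->AA, C->AB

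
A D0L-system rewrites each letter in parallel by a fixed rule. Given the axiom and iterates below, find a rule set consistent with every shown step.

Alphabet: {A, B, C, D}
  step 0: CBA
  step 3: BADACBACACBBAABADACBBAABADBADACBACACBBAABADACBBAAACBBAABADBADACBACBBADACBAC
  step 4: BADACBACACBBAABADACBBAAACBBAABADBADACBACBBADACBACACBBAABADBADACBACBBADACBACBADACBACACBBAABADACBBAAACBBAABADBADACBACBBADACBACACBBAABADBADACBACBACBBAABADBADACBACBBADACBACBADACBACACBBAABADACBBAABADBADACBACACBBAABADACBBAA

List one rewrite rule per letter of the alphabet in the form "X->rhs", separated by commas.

  step 3 ⇒ step 4: BADACBACACBBAABADACBBAABADBADACBACACBBAABADACBBAAACBBAABADBADACBACBBADACBAC ⇒ BAD·ACB·AC·ACB·BAA·BAD·ACB·BAA·ACB·BAA·BAD·BAD·ACB·ACB·BAD·ACB·AC·ACB·BAA·BAD·BAD·ACB·ACB·BAD·ACB·AC·BAD·ACB·AC·ACB·BAA·BAD·ACB·BAA·ACB·BAA·BAD·BAD·ACB·ACB·BAD·ACB·AC·ACB·BAA·BAD·BAD·ACB·ACB·ACB·BAA·BAD·BAD·ACB·ACB·BAD·ACB·AC·BAD·ACB·AC·ACB·BAA·BAD·ACB·BAA·BAD·BAD·ACB·AC·ACB·BAA·BAD·ACB·BAA
    A ↦ ACB
    B ↦ BAD
    C ↦ BAA
    D ↦ AC

A->ACB, B->BAD, C->BAA, D->AC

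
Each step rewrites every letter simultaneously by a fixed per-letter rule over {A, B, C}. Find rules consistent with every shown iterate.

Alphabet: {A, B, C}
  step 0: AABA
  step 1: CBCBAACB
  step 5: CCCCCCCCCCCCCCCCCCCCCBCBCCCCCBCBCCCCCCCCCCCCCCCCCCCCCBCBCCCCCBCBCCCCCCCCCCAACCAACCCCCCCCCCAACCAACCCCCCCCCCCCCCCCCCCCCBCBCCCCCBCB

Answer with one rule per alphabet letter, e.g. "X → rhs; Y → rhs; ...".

  step 0 ⇒ step 1: AABA ⇒ CB·CB·AA·CB
    A ↦ CB
    B ↦ AA
    C ↦ CC  (constrained at step 1)

A->CB, B->AA, C->CC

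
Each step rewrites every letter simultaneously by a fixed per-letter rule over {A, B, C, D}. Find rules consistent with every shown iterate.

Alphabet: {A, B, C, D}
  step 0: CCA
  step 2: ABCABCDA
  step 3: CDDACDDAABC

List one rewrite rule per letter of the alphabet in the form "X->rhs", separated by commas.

  step 2 ⇒ step 3: ABCABCDA ⇒ C·D·DA·C·D·DA·AB·C
    A ↦ C
    B ↦ D
    C ↦ DA
    D ↦ AB

A->C, B->D, C->DA, D->AB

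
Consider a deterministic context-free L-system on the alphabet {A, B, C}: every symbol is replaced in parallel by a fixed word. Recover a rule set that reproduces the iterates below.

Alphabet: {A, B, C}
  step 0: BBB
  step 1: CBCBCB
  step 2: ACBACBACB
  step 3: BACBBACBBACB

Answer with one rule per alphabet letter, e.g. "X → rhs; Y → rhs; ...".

A->B, B->CB, C->A

  step 2 ⇒ step 3: ACBACBACB ⇒ B·A·CB·B·A·CB·B·A·CB
    A ↦ B
    B ↦ CB
    C ↦ A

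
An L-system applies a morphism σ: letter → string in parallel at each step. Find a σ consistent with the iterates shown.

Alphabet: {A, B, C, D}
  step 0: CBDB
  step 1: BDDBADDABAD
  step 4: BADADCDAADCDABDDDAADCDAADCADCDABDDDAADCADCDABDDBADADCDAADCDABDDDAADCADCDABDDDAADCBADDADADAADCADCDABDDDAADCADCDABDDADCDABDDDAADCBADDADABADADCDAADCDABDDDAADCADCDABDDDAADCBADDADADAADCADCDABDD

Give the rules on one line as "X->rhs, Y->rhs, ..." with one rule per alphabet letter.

  step 0 ⇒ step 1: CBDB ⇒ BDD·BAD·DA·BAD
    B ↦ BAD
    C ↦ BDD
    D ↦ DA
    A ↦ ADC  (constrained at step 1)

A->ADC, B->BAD, C->BDD, D->DA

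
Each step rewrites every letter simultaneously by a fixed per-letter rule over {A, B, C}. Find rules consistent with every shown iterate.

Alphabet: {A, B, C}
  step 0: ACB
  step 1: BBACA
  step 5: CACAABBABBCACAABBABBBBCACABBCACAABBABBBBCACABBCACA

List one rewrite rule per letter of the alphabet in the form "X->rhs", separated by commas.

  step 0 ⇒ step 1: ACB ⇒ BB·A·CA
    A ↦ BB
    B ↦ CA
    C ↦ A

A->BB, B->CA, C->A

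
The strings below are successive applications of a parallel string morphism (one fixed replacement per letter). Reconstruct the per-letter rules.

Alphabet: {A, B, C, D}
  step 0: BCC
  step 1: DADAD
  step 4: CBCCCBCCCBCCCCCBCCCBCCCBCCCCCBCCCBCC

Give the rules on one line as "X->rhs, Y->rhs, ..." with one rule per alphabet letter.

A->CB, B->D, C->AD, D->CC

  step 0 ⇒ step 1: BCC ⇒ D·AD·AD
    B ↦ D
    C ↦ AD
    A ↦ CB  (constrained at step 1)
    D ↦ CC  (constrained at step 1)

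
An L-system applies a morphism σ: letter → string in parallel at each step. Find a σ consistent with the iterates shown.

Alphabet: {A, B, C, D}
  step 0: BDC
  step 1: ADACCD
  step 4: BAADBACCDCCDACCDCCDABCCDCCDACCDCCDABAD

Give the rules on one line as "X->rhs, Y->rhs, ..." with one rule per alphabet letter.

  step 0 ⇒ step 1: BDC ⇒ AD·A·CCD
    B ↦ AD
    C ↦ CCD
    D ↦ A
    A ↦ B  (constrained at step 1)

A->B, B->AD, C->CCD, D->A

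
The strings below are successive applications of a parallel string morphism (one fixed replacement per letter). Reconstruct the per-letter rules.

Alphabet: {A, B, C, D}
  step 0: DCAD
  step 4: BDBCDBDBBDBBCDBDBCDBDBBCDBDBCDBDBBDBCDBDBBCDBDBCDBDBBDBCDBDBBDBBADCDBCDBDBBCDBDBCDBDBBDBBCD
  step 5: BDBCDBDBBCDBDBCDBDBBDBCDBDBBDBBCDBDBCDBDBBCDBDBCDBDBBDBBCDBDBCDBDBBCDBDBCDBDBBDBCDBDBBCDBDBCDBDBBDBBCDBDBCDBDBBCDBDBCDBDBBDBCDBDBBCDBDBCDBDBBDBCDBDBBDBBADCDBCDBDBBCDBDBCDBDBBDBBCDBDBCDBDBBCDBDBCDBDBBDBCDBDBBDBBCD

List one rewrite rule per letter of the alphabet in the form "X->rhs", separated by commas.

A->BAD, B->BDB, C->B, D->CD

  step 4 ⇒ step 5: BDBCDBDBBDBBCDBDBCDBDBBCDBDBCDBDBBDBCDBDBBCDBDBCDBDBBDBCDBDBBDBBADCDBCDBDBBCDBDBCDBDBBDBBCD ⇒ BDB·CD·BDB·B·CD·BDB·CD·BDB·BDB·CD·BDB·BDB·B·CD·BDB·CD·BDB·B·CD·BDB·CD·BDB·BDB·B·CD·BDB·CD·BDB·B·CD·BDB·CD·BDB·BDB·CD·BDB·B·CD·BDB·CD·BDB·BDB·B·CD·BDB·CD·BDB·B·CD·BDB·CD·BDB·BDB·CD·BDB·B·CD·BDB·CD·BDB·BDB·CD·BDB·BDB·BAD·CD·B·CD·BDB·B·CD·BDB·CD·BDB·BDB·B·CD·BDB·CD·BDB·B·CD·BDB·CD·BDB·BDB·CD·BDB·BDB·B·CD
    A ↦ BAD
    B ↦ BDB
    C ↦ B
    D ↦ CD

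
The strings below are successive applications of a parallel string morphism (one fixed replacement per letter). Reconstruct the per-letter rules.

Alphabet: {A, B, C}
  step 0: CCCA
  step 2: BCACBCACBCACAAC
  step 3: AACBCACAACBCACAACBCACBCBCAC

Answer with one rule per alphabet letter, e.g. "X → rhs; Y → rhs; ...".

  step 2 ⇒ step 3: BCACBCACBCACAAC ⇒ A·AC·BC·AC·A·AC·BC·AC·A·AC·BC·AC·BC·BC·AC
    A ↦ BC
    B ↦ A
    C ↦ AC

A->BC, B->A, C->AC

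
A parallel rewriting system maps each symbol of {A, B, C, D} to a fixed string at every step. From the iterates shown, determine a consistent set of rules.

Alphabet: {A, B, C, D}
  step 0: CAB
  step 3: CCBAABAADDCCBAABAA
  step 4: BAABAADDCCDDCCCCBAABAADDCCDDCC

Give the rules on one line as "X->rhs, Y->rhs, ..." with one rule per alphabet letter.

  step 3 ⇒ step 4: CCBAABAADDCCBAABAA ⇒ BAA·BAA·DD·C·C·DD·C·C·C·C·BAA·BAA·DD·C·C·DD·C·C
    A ↦ C
    B ↦ DD
    C ↦ BAA
    D ↦ C

A->C, B->DD, C->BAA, D->C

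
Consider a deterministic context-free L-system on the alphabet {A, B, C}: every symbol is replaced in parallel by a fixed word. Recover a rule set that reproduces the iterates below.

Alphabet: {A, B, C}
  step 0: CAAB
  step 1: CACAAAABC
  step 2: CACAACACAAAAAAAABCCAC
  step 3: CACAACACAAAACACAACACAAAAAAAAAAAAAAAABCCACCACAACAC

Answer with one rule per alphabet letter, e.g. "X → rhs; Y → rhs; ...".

A->AA, B->BC, C->CAC

  step 2 ⇒ step 3: CACAACACAAAAAAAABCCAC ⇒ CAC·AA·CAC·AA·AA·CAC·AA·CAC·AA·AA·AA·AA·AA·AA·AA·AA·BC·CAC·CAC·AA·CAC
    A ↦ AA
    B ↦ BC
    C ↦ CAC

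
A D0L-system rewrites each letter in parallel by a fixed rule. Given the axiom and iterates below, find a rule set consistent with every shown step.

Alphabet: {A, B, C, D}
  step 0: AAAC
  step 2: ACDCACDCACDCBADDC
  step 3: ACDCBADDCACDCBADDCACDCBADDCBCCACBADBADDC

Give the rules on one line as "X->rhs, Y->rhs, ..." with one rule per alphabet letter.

  step 2 ⇒ step 3: ACDCACDCACDCBADDC ⇒ AC·DC·BAD·DC·AC·DC·BAD·DC·AC·DC·BAD·DC·BCC·AC·BAD·BAD·DC
    A ↦ AC
    B ↦ BCC
    C ↦ DC
    D ↦ BAD

A->AC, B->BCC, C->DC, D->BAD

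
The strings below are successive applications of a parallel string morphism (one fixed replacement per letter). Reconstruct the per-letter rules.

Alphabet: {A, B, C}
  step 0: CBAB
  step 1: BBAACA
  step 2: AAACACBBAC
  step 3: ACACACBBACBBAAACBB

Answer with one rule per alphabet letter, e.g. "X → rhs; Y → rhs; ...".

A->AC, B->A, C->BB

  step 2 ⇒ step 3: AAACACBBAC ⇒ AC·AC·AC·BB·AC·BB·A·A·AC·BB
    A ↦ AC
    B ↦ A
    C ↦ BB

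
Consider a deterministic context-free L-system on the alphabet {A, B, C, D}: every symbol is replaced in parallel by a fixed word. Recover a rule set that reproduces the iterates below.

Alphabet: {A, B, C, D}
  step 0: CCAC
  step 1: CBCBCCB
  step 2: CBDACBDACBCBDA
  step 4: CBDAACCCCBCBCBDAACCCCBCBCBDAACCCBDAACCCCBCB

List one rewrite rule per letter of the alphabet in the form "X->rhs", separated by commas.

A->C, B->DA, C->CB, D->AC

  step 1 ⇒ step 2: CBCBCCB ⇒ CB·DA·CB·DA·CB·CB·DA
    B ↦ DA
    C ↦ CB
  step 0 ⇒ step 1: CCAC ⇒ CB·CB·C·CB
    A ↦ C
    D ↦ AC  (constrained at step 2)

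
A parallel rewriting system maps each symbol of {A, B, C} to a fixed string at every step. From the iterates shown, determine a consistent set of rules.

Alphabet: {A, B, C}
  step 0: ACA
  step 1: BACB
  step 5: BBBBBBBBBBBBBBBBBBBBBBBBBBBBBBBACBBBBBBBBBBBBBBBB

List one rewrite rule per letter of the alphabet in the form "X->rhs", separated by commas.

  step 0 ⇒ step 1: ACA ⇒ B·AC·B
    A ↦ B
    C ↦ AC
    B ↦ BB  (constrained at step 1)

A->B, B->BB, C->AC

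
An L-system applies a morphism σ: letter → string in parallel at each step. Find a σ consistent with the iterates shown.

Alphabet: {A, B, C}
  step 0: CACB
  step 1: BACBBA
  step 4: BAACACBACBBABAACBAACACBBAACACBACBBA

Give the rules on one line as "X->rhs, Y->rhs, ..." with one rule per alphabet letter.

A->AC, B->BA, C->B

  step 0 ⇒ step 1: CACB ⇒ B·AC·B·BA
    A ↦ AC
    B ↦ BA
    C ↦ B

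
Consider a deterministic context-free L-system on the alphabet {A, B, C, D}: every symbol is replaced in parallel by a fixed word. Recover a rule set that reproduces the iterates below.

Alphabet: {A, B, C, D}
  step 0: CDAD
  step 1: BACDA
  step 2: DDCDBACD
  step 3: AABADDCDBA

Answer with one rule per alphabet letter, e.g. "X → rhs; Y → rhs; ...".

  step 2 ⇒ step 3: DDCDBACD ⇒ A·A·B·A·DD·CD·B·A
    A ↦ CD
    B ↦ DD
    C ↦ B
    D ↦ A

A->CD, B->DD, C->B, D->A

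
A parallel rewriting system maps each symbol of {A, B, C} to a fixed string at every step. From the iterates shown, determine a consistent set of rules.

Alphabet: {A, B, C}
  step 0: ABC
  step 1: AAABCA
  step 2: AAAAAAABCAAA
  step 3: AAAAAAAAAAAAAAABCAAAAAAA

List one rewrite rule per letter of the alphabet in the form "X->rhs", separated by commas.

  step 2 ⇒ step 3: AAAAAAABCAAA ⇒ AA·AA·AA·AA·AA·AA·AA·AB·CA·AA·AA·AA
    A ↦ AA
    B ↦ AB
    C ↦ CA

A->AA, B->AB, C->CA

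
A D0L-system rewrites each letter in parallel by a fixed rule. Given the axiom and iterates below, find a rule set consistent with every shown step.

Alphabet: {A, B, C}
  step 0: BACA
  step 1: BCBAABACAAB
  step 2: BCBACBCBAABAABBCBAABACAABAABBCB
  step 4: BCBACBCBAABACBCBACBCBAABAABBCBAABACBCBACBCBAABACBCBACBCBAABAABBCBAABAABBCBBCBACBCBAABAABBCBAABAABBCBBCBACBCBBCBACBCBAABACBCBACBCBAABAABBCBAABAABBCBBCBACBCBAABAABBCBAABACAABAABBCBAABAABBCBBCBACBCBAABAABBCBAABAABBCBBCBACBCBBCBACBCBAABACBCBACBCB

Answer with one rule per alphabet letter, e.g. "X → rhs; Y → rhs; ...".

  step 1 ⇒ step 2: BCBAABACAAB ⇒ BCB·AC·BCB·AAB·AAB·BCB·AAB·AC·AAB·AAB·BCB
    A ↦ AAB
    B ↦ BCB
    C ↦ AC

A->AAB, B->BCB, C->AC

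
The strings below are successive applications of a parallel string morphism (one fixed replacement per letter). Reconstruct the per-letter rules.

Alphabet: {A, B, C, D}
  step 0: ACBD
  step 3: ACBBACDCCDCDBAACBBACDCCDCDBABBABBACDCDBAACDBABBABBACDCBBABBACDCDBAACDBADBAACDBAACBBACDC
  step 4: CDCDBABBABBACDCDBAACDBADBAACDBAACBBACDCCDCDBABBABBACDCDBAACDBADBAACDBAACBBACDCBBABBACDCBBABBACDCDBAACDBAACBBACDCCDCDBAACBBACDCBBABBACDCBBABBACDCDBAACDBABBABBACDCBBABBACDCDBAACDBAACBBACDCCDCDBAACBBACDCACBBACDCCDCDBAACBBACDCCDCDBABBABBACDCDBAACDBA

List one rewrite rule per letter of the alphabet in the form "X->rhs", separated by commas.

A->CDC, B->BBA, C->DBA, D->AC

  step 3 ⇒ step 4: ACBBACDCCDCDBAACBBACDCCDCDBABBABBACDCDBAACDBABBABBACDCBBABBACDCDBAACDBADBAACDBAACBBACDC ⇒ CDC·DBA·BBA·BBA·CDC·DBA·AC·DBA·DBA·AC·DBA·AC·BBA·CDC·CDC·DBA·BBA·BBA·CDC·DBA·AC·DBA·DBA·AC·DBA·AC·BBA·CDC·BBA·BBA·CDC·BBA·BBA·CDC·DBA·AC·DBA·AC·BBA·CDC·CDC·DBA·AC·BBA·CDC·BBA·BBA·CDC·BBA·BBA·CDC·DBA·AC·DBA·BBA·BBA·CDC·BBA·BBA·CDC·DBA·AC·DBA·AC·BBA·CDC·CDC·DBA·AC·BBA·CDC·AC·BBA·CDC·CDC·DBA·AC·BBA·CDC·CDC·DBA·BBA·BBA·CDC·DBA·AC·DBA
    A ↦ CDC
    B ↦ BBA
    C ↦ DBA
    D ↦ AC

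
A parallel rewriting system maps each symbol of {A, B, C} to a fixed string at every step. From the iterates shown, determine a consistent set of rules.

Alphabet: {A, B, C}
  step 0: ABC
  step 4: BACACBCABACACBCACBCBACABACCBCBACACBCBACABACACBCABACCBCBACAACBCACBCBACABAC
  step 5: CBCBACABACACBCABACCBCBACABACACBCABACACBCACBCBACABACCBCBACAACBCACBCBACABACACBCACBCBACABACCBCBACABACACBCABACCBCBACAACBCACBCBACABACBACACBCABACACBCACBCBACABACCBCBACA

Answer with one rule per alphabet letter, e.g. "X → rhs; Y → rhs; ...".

A->BAC, B->CBC, C->A

  step 4 ⇒ step 5: BACACBCABACACBCACBCBACABACCBCBACACBCBACABACACBCABACCBCBACAACBCACBCBACABAC ⇒ CBC·BAC·A·BAC·A·CBC·A·BAC·CBC·BAC·A·BAC·A·CBC·A·BAC·A·CBC·A·CBC·BAC·A·BAC·CBC·BAC·A·A·CBC·A·CBC·BAC·A·BAC·A·CBC·A·CBC·BAC·A·BAC·CBC·BAC·A·BAC·A·CBC·A·BAC·CBC·BAC·A·A·CBC·A·CBC·BAC·A·BAC·BAC·A·CBC·A·BAC·A·CBC·A·CBC·BAC·A·BAC·CBC·BAC·A
    A ↦ BAC
    B ↦ CBC
    C ↦ A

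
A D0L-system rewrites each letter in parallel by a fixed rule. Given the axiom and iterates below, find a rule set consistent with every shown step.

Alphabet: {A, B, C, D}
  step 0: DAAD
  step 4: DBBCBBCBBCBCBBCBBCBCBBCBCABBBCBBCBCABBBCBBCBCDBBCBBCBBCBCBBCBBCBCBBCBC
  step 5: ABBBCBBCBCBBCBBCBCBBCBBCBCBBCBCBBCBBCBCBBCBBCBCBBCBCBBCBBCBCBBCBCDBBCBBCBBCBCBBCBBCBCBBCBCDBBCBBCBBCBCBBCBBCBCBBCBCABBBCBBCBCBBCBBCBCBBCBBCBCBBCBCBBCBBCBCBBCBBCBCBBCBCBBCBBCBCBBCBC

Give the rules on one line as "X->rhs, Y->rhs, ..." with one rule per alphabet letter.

A->D, B->BBC, C->BC, D->AB

  step 4 ⇒ step 5: DBBCBBCBBCBCBBCBBCBCBBCBCABBBCBBCBCABBBCBBCBCDBBCBBCBBCBCBBCBBCBCBBCBC ⇒ AB·BBC·BBC·BC·BBC·BBC·BC·BBC·BBC·BC·BBC·BC·BBC·BBC·BC·BBC·BBC·BC·BBC·BC·BBC·BBC·BC·BBC·BC·D·BBC·BBC·BBC·BC·BBC·BBC·BC·BBC·BC·D·BBC·BBC·BBC·BC·BBC·BBC·BC·BBC·BC·AB·BBC·BBC·BC·BBC·BBC·BC·BBC·BBC·BC·BBC·BC·BBC·BBC·BC·BBC·BBC·BC·BBC·BC·BBC·BBC·BC·BBC·BC
    A ↦ D
    B ↦ BBC
    C ↦ BC
    D ↦ AB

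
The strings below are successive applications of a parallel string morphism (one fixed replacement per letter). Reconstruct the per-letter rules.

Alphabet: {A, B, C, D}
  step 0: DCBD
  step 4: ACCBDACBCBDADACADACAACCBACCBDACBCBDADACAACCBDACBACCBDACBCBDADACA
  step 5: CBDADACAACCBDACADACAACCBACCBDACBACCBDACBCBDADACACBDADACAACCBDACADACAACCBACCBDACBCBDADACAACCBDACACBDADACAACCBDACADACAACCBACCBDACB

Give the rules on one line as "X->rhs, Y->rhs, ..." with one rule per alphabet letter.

A->CB, B->CA, C->DA, D->AC

  step 4 ⇒ step 5: ACCBDACBCBDADACADACAACCBACCBDACBCBDADACAACCBDACBACCBDACBCBDADACA ⇒ CB·DA·DA·CA·AC·CB·DA·CA·DA·CA·AC·CB·AC·CB·DA·CB·AC·CB·DA·CB·CB·DA·DA·CA·CB·DA·DA·CA·AC·CB·DA·CA·DA·CA·AC·CB·AC·CB·DA·CB·CB·DA·DA·CA·AC·CB·DA·CA·CB·DA·DA·CA·AC·CB·DA·CA·DA·CA·AC·CB·AC·CB·DA·CB
    A ↦ CB
    B ↦ CA
    C ↦ DA
    D ↦ AC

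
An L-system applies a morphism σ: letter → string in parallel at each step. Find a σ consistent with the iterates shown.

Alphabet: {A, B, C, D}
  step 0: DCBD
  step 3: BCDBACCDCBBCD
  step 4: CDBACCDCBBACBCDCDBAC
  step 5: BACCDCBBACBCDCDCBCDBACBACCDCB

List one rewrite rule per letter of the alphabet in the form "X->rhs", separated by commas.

A->C, B->CD, C->B, D->AC

  step 4 ⇒ step 5: CDBACCDCBBACBCDCDBAC ⇒ B·AC·CD·C·B·B·AC·B·CD·CD·C·B·CD·B·AC·B·AC·CD·C·B
    A ↦ C
    B ↦ CD
    C ↦ B
    D ↦ AC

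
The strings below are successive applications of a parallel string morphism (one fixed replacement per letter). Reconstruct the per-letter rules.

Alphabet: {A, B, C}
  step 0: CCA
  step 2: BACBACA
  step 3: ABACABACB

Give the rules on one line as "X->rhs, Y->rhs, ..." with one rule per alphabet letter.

  step 2 ⇒ step 3: BACBACA ⇒ A·B·AC·A·B·AC·B
    A ↦ B
    B ↦ A
    C ↦ AC

A->B, B->A, C->AC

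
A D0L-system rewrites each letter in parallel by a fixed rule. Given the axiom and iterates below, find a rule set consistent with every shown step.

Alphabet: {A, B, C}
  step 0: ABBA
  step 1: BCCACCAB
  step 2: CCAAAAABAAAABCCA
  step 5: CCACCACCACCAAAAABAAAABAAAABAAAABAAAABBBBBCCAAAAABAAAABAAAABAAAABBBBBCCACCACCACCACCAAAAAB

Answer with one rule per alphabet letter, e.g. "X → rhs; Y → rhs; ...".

A->B, B->CCA, C->AA

  step 1 ⇒ step 2: BCCACCAB ⇒ CCA·AA·AA·B·AA·AA·B·CCA
    A ↦ B
    B ↦ CCA
    C ↦ AA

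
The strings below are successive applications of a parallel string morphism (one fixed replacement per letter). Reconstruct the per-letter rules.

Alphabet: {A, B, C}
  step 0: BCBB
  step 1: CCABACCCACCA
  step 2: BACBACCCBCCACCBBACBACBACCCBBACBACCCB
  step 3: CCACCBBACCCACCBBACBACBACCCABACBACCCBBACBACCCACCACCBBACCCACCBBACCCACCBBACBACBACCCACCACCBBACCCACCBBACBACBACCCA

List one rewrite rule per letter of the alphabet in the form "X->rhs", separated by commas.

  step 2 ⇒ step 3: BACBACCCBCCACCBBACBACBACCCBBACBACCCB ⇒ CCA·CCB·BAC·CCA·CCB·BAC·BAC·BAC·CCA·BAC·BAC·CCB·BAC·BAC·CCA·CCA·CCB·BAC·CCA·CCB·BAC·CCA·CCB·BAC·BAC·BAC·CCA·CCA·CCB·BAC·CCA·CCB·BAC·BAC·BAC·CCA
    A ↦ CCB
    B ↦ CCA
    C ↦ BAC

A->CCB, B->CCA, C->BAC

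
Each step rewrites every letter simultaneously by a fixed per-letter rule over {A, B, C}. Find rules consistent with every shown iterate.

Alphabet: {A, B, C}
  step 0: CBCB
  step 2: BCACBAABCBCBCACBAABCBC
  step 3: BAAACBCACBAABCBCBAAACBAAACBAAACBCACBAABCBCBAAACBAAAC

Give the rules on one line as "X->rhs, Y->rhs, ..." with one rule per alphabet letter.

  step 2 ⇒ step 3: BCACBAABCBCBCACBAABCBC ⇒ BAA·AC·BC·AC·BAA·BC·BC·BAA·AC·BAA·AC·BAA·AC·BC·AC·BAA·BC·BC·BAA·AC·BAA·AC
    A ↦ BC
    B ↦ BAA
    C ↦ AC

A->BC, B->BAA, C->AC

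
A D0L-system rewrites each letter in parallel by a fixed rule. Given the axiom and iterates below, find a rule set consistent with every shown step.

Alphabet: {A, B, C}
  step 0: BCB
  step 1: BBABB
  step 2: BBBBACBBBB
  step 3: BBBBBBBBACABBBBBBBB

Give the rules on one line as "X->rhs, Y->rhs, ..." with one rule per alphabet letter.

A->AC, B->BB, C->A

  step 2 ⇒ step 3: BBBBACBBBB ⇒ BB·BB·BB·BB·AC·A·BB·BB·BB·BB
    A ↦ AC
    B ↦ BB
    C ↦ A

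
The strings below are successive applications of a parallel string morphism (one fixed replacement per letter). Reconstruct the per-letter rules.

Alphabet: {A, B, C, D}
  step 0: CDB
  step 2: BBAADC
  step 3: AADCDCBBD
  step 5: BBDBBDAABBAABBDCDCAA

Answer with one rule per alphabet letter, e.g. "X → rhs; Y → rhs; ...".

A->DC, B->A, C->D, D->BB

  step 2 ⇒ step 3: BBAADC ⇒ A·A·DC·DC·BB·D
    A ↦ DC
    B ↦ A
    C ↦ D
    D ↦ BB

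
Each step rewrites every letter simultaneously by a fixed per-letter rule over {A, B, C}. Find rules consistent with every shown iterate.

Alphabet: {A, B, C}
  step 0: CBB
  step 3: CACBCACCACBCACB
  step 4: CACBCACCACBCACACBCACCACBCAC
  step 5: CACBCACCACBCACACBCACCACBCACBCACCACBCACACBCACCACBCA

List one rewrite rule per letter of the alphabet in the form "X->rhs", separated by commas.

A->CB, B->C, C->CA

  step 4 ⇒ step 5: CACBCACCACBCACACBCACCACBCAC ⇒ CA·CB·CA·C·CA·CB·CA·CA·CB·CA·C·CA·CB·CA·CB·CA·C·CA·CB·CA·CA·CB·CA·C·CA·CB·CA
    A ↦ CB
    B ↦ C
    C ↦ CA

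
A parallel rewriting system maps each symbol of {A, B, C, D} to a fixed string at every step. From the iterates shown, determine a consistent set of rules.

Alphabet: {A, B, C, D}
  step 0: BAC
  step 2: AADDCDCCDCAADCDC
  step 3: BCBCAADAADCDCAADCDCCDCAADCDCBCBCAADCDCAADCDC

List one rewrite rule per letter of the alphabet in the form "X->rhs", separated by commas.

  step 2 ⇒ step 3: AADDCDCCDCAADCDC ⇒ BC·BC·AAD·AAD·CDC·AAD·CDC·CDC·AAD·CDC·BC·BC·AAD·CDC·AAD·CDC
    A ↦ BC
    C ↦ CDC
    D ↦ AAD
    B ↦ D  (constrained at step 0)

A->BC, B->D, C->CDC, D->AAD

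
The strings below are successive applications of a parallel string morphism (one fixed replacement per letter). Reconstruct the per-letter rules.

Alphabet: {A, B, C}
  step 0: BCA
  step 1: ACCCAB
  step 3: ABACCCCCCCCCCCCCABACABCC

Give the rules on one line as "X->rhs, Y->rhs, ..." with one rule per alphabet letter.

  step 0 ⇒ step 1: BCA ⇒ AC·CC·AB
    A ↦ AB
    B ↦ AC
    C ↦ CC

A->AB, B->AC, C->CC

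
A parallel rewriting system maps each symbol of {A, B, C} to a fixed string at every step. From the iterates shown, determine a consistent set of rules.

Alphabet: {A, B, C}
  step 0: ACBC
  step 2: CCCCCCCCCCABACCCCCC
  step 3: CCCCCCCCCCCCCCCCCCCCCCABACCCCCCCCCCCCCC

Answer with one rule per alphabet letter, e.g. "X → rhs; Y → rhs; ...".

  step 2 ⇒ step 3: CCCCCCCCCCABACCCCCC ⇒ CC·CC·CC·CC·CC·CC·CC·CC·CC·CC·CC·ABA·CC·CC·CC·CC·CC·CC·CC
    A ↦ CC
    B ↦ ABA
    C ↦ CC

A->CC, B->ABA, C->CC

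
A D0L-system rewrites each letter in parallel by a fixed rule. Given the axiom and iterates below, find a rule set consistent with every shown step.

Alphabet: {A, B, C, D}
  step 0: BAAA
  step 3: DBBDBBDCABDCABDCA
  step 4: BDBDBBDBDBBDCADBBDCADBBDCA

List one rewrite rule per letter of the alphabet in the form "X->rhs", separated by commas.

A->CA, B->DB, C->D, D->B

  step 3 ⇒ step 4: DBBDBBDCABDCABDCA ⇒ B·DB·DB·B·DB·DB·B·D·CA·DB·B·D·CA·DB·B·D·CA
    A ↦ CA
    B ↦ DB
    C ↦ D
    D ↦ B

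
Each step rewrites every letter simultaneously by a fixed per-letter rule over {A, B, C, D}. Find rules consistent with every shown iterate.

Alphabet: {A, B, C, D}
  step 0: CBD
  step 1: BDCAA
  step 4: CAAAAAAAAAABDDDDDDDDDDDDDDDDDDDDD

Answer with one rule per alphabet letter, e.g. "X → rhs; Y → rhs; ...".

  step 0 ⇒ step 1: CBD ⇒ BD·C·AA
    B ↦ C
    C ↦ BD
    D ↦ AA
    A ↦ DD  (constrained at step 1)

A->DD, B->C, C->BD, D->AA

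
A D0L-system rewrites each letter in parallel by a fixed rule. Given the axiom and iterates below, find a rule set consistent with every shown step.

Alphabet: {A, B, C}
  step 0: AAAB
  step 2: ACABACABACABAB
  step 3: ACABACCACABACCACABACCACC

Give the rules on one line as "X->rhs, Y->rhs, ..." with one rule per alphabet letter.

A->AC, B->C, C->AB

  step 2 ⇒ step 3: ACABACABACABAB ⇒ AC·AB·AC·C·AC·AB·AC·C·AC·AB·AC·C·AC·C
    A ↦ AC
    B ↦ C
    C ↦ AB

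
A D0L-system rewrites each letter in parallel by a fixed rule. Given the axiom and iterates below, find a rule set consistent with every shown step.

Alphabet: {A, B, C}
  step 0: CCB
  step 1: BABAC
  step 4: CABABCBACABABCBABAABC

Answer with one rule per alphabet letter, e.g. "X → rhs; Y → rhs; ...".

A->AB, B->C, C->BA

  step 0 ⇒ step 1: CCB ⇒ BA·BA·C
    B ↦ C
    C ↦ BA
    A ↦ AB  (constrained at step 1)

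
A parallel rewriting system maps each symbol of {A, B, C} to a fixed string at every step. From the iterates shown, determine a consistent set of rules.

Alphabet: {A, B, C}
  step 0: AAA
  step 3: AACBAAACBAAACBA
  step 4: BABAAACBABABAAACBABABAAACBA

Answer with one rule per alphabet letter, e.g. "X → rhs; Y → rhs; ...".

A->BA, B->C, C->AA

  step 3 ⇒ step 4: AACBAAACBAAACBA ⇒ BA·BA·AA·C·BA·BA·BA·AA·C·BA·BA·BA·AA·C·BA
    A ↦ BA
    B ↦ C
    C ↦ AA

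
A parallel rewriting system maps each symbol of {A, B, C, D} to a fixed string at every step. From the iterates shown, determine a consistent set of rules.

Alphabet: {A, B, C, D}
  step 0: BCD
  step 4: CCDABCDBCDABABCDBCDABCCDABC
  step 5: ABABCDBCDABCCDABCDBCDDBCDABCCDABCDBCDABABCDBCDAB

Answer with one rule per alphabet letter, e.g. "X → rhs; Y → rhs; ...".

  step 4 ⇒ step 5: CCDABCDBCDABABCDBCDABCCDABC ⇒ AB·AB·C·DB·CD·AB·C·CD·AB·C·DB·CD·DB·CD·AB·C·CD·AB·C·DB·CD·AB·AB·C·DB·CD·AB
    A ↦ DB
    B ↦ CD
    C ↦ AB
    D ↦ C

A->DB, B->CD, C->AB, D->C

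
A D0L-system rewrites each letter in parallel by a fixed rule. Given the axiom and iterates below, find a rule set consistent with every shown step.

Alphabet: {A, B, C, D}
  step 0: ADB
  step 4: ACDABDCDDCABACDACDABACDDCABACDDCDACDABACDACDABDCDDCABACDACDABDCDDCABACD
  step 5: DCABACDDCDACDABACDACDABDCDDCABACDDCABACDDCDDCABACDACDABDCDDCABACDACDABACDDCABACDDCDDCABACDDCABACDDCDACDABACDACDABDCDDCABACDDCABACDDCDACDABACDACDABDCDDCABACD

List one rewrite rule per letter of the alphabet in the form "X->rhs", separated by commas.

A->DC, B->D, C->AB, D->ACD

  step 4 ⇒ step 5: ACDABDCDDCABACDACDABACDDCABACDDCDACDABACDACDABDCDDCABACDACDABDCDDCABACD ⇒ DC·AB·ACD·DC·D·ACD·AB·ACD·ACD·AB·DC·D·DC·AB·ACD·DC·AB·ACD·DC·D·DC·AB·ACD·ACD·AB·DC·D·DC·AB·ACD·ACD·AB·ACD·DC·AB·ACD·DC·D·DC·AB·ACD·DC·AB·ACD·DC·D·ACD·AB·ACD·ACD·AB·DC·D·DC·AB·ACD·DC·AB·ACD·DC·D·ACD·AB·ACD·ACD·AB·DC·D·DC·AB·ACD
    A ↦ DC
    B ↦ D
    C ↦ AB
    D ↦ ACD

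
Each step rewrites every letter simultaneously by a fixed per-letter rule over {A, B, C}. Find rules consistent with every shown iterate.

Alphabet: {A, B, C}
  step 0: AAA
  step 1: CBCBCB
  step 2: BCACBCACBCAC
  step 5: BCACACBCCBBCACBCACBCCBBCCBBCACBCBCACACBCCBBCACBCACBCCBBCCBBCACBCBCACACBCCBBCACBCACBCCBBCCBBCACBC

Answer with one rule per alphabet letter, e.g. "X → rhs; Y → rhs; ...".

A->CB, B->AC, C->BC

  step 1 ⇒ step 2: CBCBCB ⇒ BC·AC·BC·AC·BC·AC
    B ↦ AC
    C ↦ BC
  step 0 ⇒ step 1: AAA ⇒ CB·CB·CB
    A ↦ CB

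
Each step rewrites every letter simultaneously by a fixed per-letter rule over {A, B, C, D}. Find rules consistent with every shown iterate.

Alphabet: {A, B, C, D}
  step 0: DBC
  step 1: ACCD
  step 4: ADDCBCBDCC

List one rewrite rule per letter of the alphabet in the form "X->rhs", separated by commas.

A->CB, B->CC, C->D, D->A

  step 0 ⇒ step 1: DBC ⇒ A·CC·D
    B ↦ CC
    C ↦ D
    D ↦ A
    A ↦ CB  (constrained at step 1)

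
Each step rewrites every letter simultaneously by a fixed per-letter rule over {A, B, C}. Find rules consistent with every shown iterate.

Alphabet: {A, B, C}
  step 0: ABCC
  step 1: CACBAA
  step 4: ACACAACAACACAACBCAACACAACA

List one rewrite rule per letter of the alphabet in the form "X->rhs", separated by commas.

  step 0 ⇒ step 1: ABCC ⇒ CA·CB·A·A
    A ↦ CA
    B ↦ CB
    C ↦ A

A->CA, B->CB, C->A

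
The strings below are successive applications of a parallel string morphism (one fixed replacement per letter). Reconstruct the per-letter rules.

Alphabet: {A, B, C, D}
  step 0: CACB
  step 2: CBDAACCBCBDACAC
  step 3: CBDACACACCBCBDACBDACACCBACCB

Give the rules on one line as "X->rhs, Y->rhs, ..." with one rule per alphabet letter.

  step 2 ⇒ step 3: CBDAACCBCBDACAC ⇒ CB·DA·C·AC·AC·CB·CB·DA·CB·DA·C·AC·CB·AC·CB
    A ↦ AC
    B ↦ DA
    C ↦ CB
    D ↦ C

A->AC, B->DA, C->CB, D->C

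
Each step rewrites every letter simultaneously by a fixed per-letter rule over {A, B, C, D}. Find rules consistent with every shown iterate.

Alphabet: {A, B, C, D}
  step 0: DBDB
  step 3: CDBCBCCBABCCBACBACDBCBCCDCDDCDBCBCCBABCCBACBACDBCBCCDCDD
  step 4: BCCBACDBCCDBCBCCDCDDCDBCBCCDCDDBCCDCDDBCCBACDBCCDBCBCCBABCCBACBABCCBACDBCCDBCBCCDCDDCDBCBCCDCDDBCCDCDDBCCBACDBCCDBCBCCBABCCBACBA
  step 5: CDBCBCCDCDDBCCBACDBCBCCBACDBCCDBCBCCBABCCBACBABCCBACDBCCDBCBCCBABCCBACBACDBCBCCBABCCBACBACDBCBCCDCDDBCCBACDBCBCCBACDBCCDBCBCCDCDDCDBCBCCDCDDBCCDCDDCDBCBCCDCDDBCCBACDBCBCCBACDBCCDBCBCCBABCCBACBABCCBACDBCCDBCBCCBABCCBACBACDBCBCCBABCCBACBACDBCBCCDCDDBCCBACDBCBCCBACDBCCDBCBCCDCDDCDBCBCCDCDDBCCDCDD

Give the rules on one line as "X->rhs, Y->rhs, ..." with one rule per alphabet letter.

  step 4 ⇒ step 5: BCCBACDBCCDBCBCCDCDDCDBCBCCDCDDBCCDCDDBCCBACDBCCDBCBCCBABCCBACBABCCBACDBCCDBCBCCDCDDCDBCBCCDCDDBCCDCDDBCCBACDBCCDBCBCCBABCCBACBA ⇒ CD·BC·BC·CD·CDD·BC·CBA·CD·BC·BC·CBA·CD·BC·CD·BC·BC·CBA·BC·CBA·CBA·BC·CBA·CD·BC·CD·BC·BC·CBA·BC·CBA·CBA·CD·BC·BC·CBA·BC·CBA·CBA·CD·BC·BC·CD·CDD·BC·CBA·CD·BC·BC·CBA·CD·BC·CD·BC·BC·CD·CDD·CD·BC·BC·CD·CDD·BC·CD·CDD·CD·BC·BC·CD·CDD·BC·CBA·CD·BC·BC·CBA·CD·BC·CD·BC·BC·CBA·BC·CBA·CBA·BC·CBA·CD·BC·CD·BC·BC·CBA·BC·CBA·CBA·CD·BC·BC·CBA·BC·CBA·CBA·CD·BC·BC·CD·CDD·BC·CBA·CD·BC·BC·CBA·CD·BC·CD·BC·BC·CD·CDD·CD·BC·BC·CD·CDD·BC·CD·CDD
    A ↦ CDD
    B ↦ CD
    C ↦ BC
    D ↦ CBA

A->CDD, B->CD, C->BC, D->CBA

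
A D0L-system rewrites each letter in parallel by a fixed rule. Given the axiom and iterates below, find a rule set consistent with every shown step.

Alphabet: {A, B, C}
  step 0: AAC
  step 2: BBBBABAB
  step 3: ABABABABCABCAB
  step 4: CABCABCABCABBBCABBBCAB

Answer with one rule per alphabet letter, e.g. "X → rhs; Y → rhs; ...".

A->C, B->AB, C->BB

  step 3 ⇒ step 4: ABABABABCABCAB ⇒ C·AB·C·AB·C·AB·C·AB·BB·C·AB·BB·C·AB
    A ↦ C
    B ↦ AB
    C ↦ BB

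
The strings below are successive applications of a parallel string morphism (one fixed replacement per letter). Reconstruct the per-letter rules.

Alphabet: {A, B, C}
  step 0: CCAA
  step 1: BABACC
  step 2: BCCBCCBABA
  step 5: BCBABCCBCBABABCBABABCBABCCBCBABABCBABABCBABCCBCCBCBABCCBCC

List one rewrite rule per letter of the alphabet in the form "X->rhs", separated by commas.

A->C, B->BC, C->BA

  step 1 ⇒ step 2: BABACC ⇒ BC·C·BC·C·BA·BA
    A ↦ C
    B ↦ BC
    C ↦ BA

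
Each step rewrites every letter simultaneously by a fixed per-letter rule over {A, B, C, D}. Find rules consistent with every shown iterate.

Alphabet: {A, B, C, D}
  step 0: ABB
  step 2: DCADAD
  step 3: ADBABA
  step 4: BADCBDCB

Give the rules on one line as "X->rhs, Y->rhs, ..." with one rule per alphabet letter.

A->B, B->DC, C->D, D->A

  step 3 ⇒ step 4: ADBABA ⇒ B·A·DC·B·DC·B
    A ↦ B
    B ↦ DC
    D ↦ A
  step 2 ⇒ step 3: DCADAD ⇒ A·D·B·A·B·A
    C ↦ D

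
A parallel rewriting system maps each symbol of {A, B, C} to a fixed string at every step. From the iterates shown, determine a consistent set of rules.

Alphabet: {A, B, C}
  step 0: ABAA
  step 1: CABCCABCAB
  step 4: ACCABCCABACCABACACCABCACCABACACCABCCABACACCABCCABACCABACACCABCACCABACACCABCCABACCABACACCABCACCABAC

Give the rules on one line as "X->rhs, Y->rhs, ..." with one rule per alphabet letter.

  step 0 ⇒ step 1: ABAA ⇒ CAB·C·CAB·CAB
    A ↦ CAB
    B ↦ C
    C ↦ AC  (constrained at step 1)

A->CAB, B->C, C->AC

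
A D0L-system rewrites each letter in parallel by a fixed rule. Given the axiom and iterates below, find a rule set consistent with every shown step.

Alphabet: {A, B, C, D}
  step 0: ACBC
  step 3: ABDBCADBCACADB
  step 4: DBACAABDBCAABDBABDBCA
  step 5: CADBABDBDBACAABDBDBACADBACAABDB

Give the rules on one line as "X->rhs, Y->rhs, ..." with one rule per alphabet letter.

A->DB, B->A, C->AB, D->C

  step 4 ⇒ step 5: DBACAABDBCAABDBABDBCA ⇒ C·A·DB·AB·DB·DB·A·C·A·AB·DB·DB·A·C·A·DB·A·C·A·AB·DB
    A ↦ DB
    B ↦ A
    C ↦ AB
    D ↦ C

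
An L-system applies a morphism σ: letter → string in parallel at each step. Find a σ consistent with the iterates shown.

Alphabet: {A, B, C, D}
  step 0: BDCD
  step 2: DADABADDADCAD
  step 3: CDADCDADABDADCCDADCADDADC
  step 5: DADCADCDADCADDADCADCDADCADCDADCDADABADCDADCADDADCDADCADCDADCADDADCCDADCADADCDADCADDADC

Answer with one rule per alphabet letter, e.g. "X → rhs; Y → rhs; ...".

A->DAD, B->AB, C->AD, D->C

  step 2 ⇒ step 3: DADABADDADCAD ⇒ C·DAD·C·DAD·AB·DAD·C·C·DAD·C·AD·DAD·C
    A ↦ DAD
    B ↦ AB
    C ↦ AD
    D ↦ C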